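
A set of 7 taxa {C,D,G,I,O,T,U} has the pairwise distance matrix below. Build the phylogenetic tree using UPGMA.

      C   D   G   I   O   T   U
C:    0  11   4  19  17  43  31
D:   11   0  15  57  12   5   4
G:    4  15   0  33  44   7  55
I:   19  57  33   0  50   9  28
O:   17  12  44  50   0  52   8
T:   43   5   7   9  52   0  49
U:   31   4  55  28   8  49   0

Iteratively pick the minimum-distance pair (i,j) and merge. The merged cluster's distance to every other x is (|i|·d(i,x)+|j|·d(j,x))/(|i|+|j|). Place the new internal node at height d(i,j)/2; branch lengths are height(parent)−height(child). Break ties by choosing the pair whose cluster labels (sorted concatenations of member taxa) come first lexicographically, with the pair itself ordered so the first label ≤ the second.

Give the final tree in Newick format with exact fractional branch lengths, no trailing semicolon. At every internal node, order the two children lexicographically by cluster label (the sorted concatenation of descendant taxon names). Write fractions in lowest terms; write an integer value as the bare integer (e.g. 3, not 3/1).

(((C:2,G:2):43/4,(I:9/2,T:9/2):33/4):9/2,((D:2,U:2):3,O:5):49/4)

1. join C+G (d=4) ⇒ CG; edges |C|=2, |G|=2
  updated: d(CG,D)=13, d(CG,I)=26, d(CG,O)=61/2, d(CG,T)=25, d(CG,U)=43
2. join D+U (d=4) ⇒ DU; edges |D|=2, |U|=2
  updated: d(CG,DU)=28, d(DU,I)=85/2, d(DU,O)=10, d(DU,T)=27
3. join I+T (d=9) ⇒ IT; edges |I|=9/2, |T|=9/2
  updated: d(CG,IT)=51/2, d(DU,IT)=139/4, d(IT,O)=51
4. join DU+O (d=10) ⇒ DOU; edges |DU|=3, |O|=5
  updated: d(CG,DOU)=173/6, d(DOU,IT)=241/6
5. join CG+IT (d=51/2) ⇒ CGIT; edges |CG|=43/4, |IT|=33/4
  updated: d(CGIT,DOU)=69/2
6. join CGIT+DOU (d=69/2) ⇒ CDGIOTU; edges |CGIT|=9/2, |DOU|=49/4
final tree: (((C:2,G:2):43/4,(I:9/2,T:9/2):33/4):9/2,((D:2,U:2):3,O:5):49/4)
total length: 243/4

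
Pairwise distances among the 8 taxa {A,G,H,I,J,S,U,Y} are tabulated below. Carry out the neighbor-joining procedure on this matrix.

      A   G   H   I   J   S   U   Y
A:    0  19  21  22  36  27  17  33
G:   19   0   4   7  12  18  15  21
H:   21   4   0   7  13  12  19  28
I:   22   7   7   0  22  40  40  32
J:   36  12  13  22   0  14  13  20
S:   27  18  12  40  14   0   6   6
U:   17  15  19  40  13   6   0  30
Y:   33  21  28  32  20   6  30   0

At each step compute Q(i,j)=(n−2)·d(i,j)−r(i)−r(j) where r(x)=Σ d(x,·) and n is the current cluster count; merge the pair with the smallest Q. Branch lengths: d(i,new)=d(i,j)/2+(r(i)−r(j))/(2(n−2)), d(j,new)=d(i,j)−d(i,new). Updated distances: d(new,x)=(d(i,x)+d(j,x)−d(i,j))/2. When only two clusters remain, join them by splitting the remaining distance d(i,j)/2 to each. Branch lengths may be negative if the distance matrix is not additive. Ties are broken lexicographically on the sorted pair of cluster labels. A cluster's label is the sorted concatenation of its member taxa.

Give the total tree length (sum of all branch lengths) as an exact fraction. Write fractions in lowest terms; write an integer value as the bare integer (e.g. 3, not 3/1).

117/2

step 1: merge (S,Y) at d=6, Q=-257; branch lengths S→-11/12, Y→83/12; new cluster SY
  updated: d(A,SY)=27, d(G,SY)=33/2, d(H,SY)=17, d(I,SY)=33, d(J,SY)=14, d(SY,U)=15
step 2: merge (H,I) at d=7, Q=-177; branch lengths H→-3/2, I→17/2; new cluster HI
  updated: d(A,HI)=18, d(G,HI)=2, d(HI,J)=14, d(HI,SY)=43/2, d(HI,U)=26
step 3: merge (G,HI) at d=2, Q=-138; branch lengths G→-9/8, HI→25/8; new cluster GHI
  updated: d(A,GHI)=35/2, d(GHI,J)=12, d(GHI,SY)=18, d(GHI,U)=39/2
step 4: merge (A,GHI) at d=35/2, Q=-112; branch lengths A→83/6, GHI→11/3; new cluster AGHI
  updated: d(AGHI,J)=61/4, d(AGHI,SY)=55/4, d(AGHI,U)=19/2
step 5: merge (AGHI,U) at d=19/2, Q=-57; branch lengths AGHI→5, U→9/2; new cluster AGHIU
  updated: d(AGHIU,J)=75/8, d(AGHIU,SY)=77/8
step 6: merge (AGHIU,J) at d=75/8, Q=-33; branch lengths AGHIU→5/2, J→55/8; new cluster AGHIJU
  updated: d(AGHIJU,SY)=57/8
step 7: merge (AGHIJU,SY) at d=57/8; branch lengths AGHIJU→57/16, SY→57/16; new cluster AGHIJSUY
final tree: ((((A:83/6,(G:-9/8,(H:-3/2,I:17/2):25/8):11/3):5,U:9/2):5/2,J:55/8):57/16,(S:-11/12,Y:83/12):57/16)
total length: 117/2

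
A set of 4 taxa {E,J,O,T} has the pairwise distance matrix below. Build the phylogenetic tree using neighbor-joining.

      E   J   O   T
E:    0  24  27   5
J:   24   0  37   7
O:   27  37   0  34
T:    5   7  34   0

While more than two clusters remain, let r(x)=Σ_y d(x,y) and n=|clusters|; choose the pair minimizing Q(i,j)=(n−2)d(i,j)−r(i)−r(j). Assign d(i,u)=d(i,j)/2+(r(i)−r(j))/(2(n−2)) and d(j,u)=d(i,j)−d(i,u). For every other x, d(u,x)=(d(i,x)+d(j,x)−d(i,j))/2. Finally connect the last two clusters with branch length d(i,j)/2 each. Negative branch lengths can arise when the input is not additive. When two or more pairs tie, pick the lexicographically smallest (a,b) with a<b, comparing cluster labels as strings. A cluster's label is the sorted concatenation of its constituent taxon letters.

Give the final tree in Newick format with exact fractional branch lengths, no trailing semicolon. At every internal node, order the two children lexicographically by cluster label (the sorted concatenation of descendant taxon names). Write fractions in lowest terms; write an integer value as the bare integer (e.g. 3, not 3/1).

1. join E+O (d=27, Q=-100) ⇒ EO; edges |E|=3, |O|=24
  updated: d(EO,J)=17, d(EO,T)=6
2. join EO+J (d=17, Q=-30) ⇒ EJO; edges |EO|=8, |J|=9
  updated: d(EJO,T)=-2
3. join EJO+T (d=-2) ⇒ EJOT; edges |EJO|=-1, |T|=-1
final tree: (((E:3,O:24):8,J:9):-1,T:-1)
total length: 42

(((E:3,O:24):8,J:9):-1,T:-1)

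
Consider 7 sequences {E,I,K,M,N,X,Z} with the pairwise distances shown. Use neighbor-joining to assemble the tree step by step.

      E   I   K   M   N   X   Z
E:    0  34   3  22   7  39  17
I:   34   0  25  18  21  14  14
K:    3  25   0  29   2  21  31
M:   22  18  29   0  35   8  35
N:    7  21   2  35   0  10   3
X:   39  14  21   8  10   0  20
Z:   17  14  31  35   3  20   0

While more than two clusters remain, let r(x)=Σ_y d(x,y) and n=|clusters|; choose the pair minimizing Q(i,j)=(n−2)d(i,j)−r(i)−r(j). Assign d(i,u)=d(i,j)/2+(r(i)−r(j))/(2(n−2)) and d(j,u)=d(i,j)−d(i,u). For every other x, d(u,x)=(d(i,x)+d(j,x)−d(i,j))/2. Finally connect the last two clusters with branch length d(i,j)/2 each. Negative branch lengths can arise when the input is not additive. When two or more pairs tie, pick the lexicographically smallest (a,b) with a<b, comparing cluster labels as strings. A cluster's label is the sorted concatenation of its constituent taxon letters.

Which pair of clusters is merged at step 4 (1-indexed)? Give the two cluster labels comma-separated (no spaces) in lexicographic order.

EK,N

iteration 1: select M,X (d=8, Q=-219); attach at lengths (15/2, 1/2); label the merged cluster MX
  updated: d(E,MX)=53/2, d(I,MX)=12, d(K,MX)=21, d(MX,N)=37/2, d(MX,Z)=47/2
iteration 2: select I,MX (d=12, Q=-319/2); attach at lengths (105/16, 87/16); label the merged cluster IMX
  updated: d(E,IMX)=97/4, d(IMX,K)=17, d(IMX,N)=55/4, d(IMX,Z)=51/4
iteration 3: select E,K (d=3, Q=-381/4); attach at lengths (29/24, 43/24); label the merged cluster EK
  updated: d(EK,IMX)=153/8, d(EK,N)=3, d(EK,Z)=45/2
iteration 4: select EK,N (d=3, Q=-467/8); attach at lengths (247/32, -151/32); label the merged cluster EKN
  updated: d(EKN,IMX)=239/16, d(EKN,Z)=45/4
iteration 5: select EKN,IMX (d=239/16, Q=-623/16); attach at lengths (215/32, 263/32); label the merged cluster EIKMNX
  updated: d(EIKMNX,Z)=145/32
iteration 6: select EIKMNX,Z (d=145/32); attach at lengths (145/64, 145/64); label the merged cluster EIKMNXZ
final tree: ((((E:29/24,K:43/24):247/32,N:-151/32):215/32,(I:105/16,(M:15/2,X:1/2):87/16):263/32):145/64,Z:145/64)
total length: 1455/32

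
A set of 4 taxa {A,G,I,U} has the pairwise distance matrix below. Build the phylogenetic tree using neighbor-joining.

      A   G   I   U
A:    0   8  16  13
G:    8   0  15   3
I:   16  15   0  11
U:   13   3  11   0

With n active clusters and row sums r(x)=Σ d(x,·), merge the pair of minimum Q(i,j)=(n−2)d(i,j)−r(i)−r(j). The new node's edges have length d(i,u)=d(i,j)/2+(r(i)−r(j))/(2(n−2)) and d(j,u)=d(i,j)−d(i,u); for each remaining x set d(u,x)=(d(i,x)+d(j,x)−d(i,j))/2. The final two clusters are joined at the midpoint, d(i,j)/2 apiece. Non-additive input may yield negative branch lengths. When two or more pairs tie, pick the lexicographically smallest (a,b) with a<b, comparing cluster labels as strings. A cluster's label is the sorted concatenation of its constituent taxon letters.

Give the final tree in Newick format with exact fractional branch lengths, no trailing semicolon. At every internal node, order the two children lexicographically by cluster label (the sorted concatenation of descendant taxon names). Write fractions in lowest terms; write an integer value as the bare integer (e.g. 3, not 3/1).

(((A:27/4,G:5/4):9/4,I:37/4):7/8,U:7/8)

step 1: merge (A,G) at d=8, Q=-47; branch lengths A→27/4, G→5/4; new cluster AG
  updated: d(AG,I)=23/2, d(AG,U)=4
step 2: merge (AG,I) at d=23/2, Q=-53/2; branch lengths AG→9/4, I→37/4; new cluster AGI
  updated: d(AGI,U)=7/4
step 3: merge (AGI,U) at d=7/4; branch lengths AGI→7/8, U→7/8; new cluster AGIU
final tree: (((A:27/4,G:5/4):9/4,I:37/4):7/8,U:7/8)
total length: 85/4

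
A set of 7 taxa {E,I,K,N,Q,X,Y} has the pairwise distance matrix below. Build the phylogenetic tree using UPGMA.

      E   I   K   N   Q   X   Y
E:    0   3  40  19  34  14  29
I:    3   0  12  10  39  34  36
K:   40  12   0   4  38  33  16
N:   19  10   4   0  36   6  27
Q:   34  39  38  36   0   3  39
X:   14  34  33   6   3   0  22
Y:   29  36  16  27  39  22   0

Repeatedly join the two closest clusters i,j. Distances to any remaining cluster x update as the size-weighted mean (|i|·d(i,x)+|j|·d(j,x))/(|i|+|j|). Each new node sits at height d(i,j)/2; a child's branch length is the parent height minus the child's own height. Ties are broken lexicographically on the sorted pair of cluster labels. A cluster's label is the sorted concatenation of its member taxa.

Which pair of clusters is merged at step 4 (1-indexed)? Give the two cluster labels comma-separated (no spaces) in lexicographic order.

EI,KN

step 1: merge (E,I) at d=3; branch lengths E→3/2, I→3/2; new cluster EI
  updated: d(EI,K)=26, d(EI,N)=29/2, d(EI,Q)=73/2, d(EI,X)=24, d(EI,Y)=65/2
step 2: merge (Q,X) at d=3; branch lengths Q→3/2, X→3/2; new cluster QX
  updated: d(EI,QX)=121/4, d(K,QX)=71/2, d(N,QX)=21, d(QX,Y)=61/2
step 3: merge (K,N) at d=4; branch lengths K→2, N→2; new cluster KN
  updated: d(EI,KN)=81/4, d(KN,QX)=113/4, d(KN,Y)=43/2
step 4: merge (EI,KN) at d=81/4; branch lengths EI→69/8, KN→65/8; new cluster EIKN
  updated: d(EIKN,QX)=117/4, d(EIKN,Y)=27
step 5: merge (EIKN,Y) at d=27; branch lengths EIKN→27/8, Y→27/2; new cluster EIKNY
  updated: d(EIKNY,QX)=59/2
step 6: merge (EIKNY,QX) at d=59/2; branch lengths EIKNY→5/4, QX→53/4; new cluster EIKNQXY
final tree: ((((E:3/2,I:3/2):69/8,(K:2,N:2):65/8):27/8,Y:27/2):5/4,(Q:3/2,X:3/2):53/4)
total length: 465/8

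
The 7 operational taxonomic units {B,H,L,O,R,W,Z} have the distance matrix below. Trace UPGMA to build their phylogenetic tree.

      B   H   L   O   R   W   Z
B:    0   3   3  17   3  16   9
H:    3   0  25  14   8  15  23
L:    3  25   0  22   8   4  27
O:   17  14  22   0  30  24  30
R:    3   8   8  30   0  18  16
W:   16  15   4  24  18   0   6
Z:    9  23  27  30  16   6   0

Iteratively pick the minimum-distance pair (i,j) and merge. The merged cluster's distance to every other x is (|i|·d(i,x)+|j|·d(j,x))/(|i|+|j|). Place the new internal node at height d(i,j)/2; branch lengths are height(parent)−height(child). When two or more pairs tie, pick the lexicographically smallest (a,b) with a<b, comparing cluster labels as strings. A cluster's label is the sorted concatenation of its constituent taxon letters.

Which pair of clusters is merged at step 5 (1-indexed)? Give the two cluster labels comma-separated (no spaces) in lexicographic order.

BHLRW,Z

step 1: merge (B,H) at d=3; branch lengths B→3/2, H→3/2; new cluster BH
  updated: d(BH,L)=14, d(BH,O)=31/2, d(BH,R)=11/2, d(BH,W)=31/2, d(BH,Z)=16
step 2: merge (L,W) at d=4; branch lengths L→2, W→2; new cluster LW
  updated: d(BH,LW)=59/4, d(LW,O)=23, d(LW,R)=13, d(LW,Z)=33/2
step 3: merge (BH,R) at d=11/2; branch lengths BH→5/4, R→11/4; new cluster BHR
  updated: d(BHR,LW)=85/6, d(BHR,O)=61/3, d(BHR,Z)=16
step 4: merge (BHR,LW) at d=85/6; branch lengths BHR→13/3, LW→61/12; new cluster BHLRW
  updated: d(BHLRW,O)=107/5, d(BHLRW,Z)=81/5
step 5: merge (BHLRW,Z) at d=81/5; branch lengths BHLRW→61/60, Z→81/10; new cluster BHLRWZ
  updated: d(BHLRWZ,O)=137/6
step 6: merge (BHLRWZ,O) at d=137/6; branch lengths BHLRWZ→199/60, O→137/12; new cluster BHLORWZ
final tree: (((((B:3/2,H:3/2):5/4,R:11/4):13/3,(L:2,W:2):61/12):61/60,Z:81/10):199/60,O:137/12)
total length: 664/15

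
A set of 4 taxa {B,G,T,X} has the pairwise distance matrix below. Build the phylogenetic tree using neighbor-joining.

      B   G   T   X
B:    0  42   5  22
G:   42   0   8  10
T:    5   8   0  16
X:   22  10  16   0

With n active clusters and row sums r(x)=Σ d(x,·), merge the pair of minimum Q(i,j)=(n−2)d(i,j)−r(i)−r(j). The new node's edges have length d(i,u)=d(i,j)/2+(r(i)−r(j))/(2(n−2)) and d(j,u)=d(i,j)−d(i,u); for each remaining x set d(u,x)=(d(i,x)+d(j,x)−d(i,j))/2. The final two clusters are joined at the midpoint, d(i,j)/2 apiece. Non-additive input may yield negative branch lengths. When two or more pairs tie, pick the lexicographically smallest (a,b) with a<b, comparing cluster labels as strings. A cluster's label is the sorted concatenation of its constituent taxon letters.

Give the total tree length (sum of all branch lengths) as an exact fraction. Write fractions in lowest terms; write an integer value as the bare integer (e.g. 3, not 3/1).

iteration 1: select B,T (d=5, Q=-88); attach at lengths (25/2, -15/2); label the merged cluster BT
  updated: d(BT,G)=45/2, d(BT,X)=33/2
iteration 2: select BT,G (d=45/2, Q=-49); attach at lengths (29/2, 8); label the merged cluster BGT
  updated: d(BGT,X)=2
iteration 3: select BGT,X (d=2); attach at lengths (1, 1); label the merged cluster BGTX
final tree: (((B:25/2,T:-15/2):29/2,G:8):1,X:1)
total length: 59/2

59/2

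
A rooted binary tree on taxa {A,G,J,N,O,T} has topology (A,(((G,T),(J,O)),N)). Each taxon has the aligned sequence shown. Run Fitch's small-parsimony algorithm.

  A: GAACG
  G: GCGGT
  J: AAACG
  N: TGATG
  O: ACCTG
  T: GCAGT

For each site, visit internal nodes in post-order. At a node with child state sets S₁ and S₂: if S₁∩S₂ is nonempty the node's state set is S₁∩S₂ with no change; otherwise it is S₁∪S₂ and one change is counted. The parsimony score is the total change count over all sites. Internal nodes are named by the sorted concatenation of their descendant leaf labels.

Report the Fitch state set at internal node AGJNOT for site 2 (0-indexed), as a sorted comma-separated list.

GT@0: {G} ∩ {G} = {G} (intersection, +0)
JO@0: {A} ∩ {A} = {A} (intersection, +0)
GJOT@0: {G} ∪ {A} = {A,G} (union, +1)
GJNOT@0: {A,G} ∪ {T} = {A,G,T} (union, +1)
AGJNOT@0: {G} ∩ {A,G,T} = {G} (intersection, +0)
GT@1: {C} ∩ {C} = {C} (intersection, +0)
JO@1: {A} ∪ {C} = {A,C} (union, +1)
GJOT@1: {C} ∩ {A,C} = {C} (intersection, +0)
GJNOT@1: {C} ∪ {G} = {C,G} (union, +1)
AGJNOT@1: {A} ∪ {C,G} = {A,C,G} (union, +1)
GT@2: {G} ∪ {A} = {A,G} (union, +1)
JO@2: {A} ∪ {C} = {A,C} (union, +1)
GJOT@2: {A,G} ∩ {A,C} = {A} (intersection, +0)
GJNOT@2: {A} ∩ {A} = {A} (intersection, +0)
AGJNOT@2: {A} ∩ {A} = {A} (intersection, +0)
GT@3: {G} ∩ {G} = {G} (intersection, +0)
JO@3: {C} ∪ {T} = {C,T} (union, +1)
GJOT@3: {G} ∪ {C,T} = {C,G,T} (union, +1)
GJNOT@3: {C,G,T} ∩ {T} = {T} (intersection, +0)
AGJNOT@3: {C} ∪ {T} = {C,T} (union, +1)
GT@4: {T} ∩ {T} = {T} (intersection, +0)
JO@4: {G} ∩ {G} = {G} (intersection, +0)
GJOT@4: {T} ∪ {G} = {G,T} (union, +1)
GJNOT@4: {G,T} ∩ {G} = {G} (intersection, +0)
AGJNOT@4: {G} ∩ {G} = {G} (intersection, +0)
per-site changes: [2, 3, 2, 3, 1]; total = 11

A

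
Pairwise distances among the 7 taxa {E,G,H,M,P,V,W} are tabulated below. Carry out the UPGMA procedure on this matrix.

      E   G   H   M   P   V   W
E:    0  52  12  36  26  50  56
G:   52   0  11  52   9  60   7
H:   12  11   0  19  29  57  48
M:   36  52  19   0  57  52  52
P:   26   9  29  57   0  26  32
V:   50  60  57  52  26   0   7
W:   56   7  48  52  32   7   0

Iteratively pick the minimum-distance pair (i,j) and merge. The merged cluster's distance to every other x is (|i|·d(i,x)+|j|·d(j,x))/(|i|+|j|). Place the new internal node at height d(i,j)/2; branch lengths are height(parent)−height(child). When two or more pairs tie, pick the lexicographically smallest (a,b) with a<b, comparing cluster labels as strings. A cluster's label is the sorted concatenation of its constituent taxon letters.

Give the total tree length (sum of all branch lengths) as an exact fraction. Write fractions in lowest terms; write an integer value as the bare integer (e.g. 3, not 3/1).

565/6

iteration 1: select G,W (d=7); attach at lengths (7/2, 7/2); label the merged cluster GW
  updated: d(E,GW)=54, d(GW,H)=59/2, d(GW,M)=52, d(GW,P)=41/2, d(GW,V)=67/2
iteration 2: select E,H (d=12); attach at lengths (6, 6); label the merged cluster EH
  updated: d(EH,GW)=167/4, d(EH,M)=55/2, d(EH,P)=55/2, d(EH,V)=107/2
iteration 3: select GW,P (d=41/2); attach at lengths (27/4, 41/4); label the merged cluster GPW
  updated: d(EH,GPW)=37, d(GPW,M)=161/3, d(GPW,V)=31
iteration 4: select EH,M (d=55/2); attach at lengths (31/4, 55/4); label the merged cluster EHM
  updated: d(EHM,GPW)=383/9, d(EHM,V)=53
iteration 5: select GPW,V (d=31); attach at lengths (21/4, 31/2); label the merged cluster GPVW
  updated: d(EHM,GPVW)=271/6
iteration 6: select EHM,GPVW (d=271/6); attach at lengths (53/6, 85/12); label the merged cluster EGHMPVW
final tree: (((E:6,H:6):31/4,M:55/4):53/6,(((G:7/2,W:7/2):27/4,P:41/4):21/4,V:31/2):85/12)
total length: 565/6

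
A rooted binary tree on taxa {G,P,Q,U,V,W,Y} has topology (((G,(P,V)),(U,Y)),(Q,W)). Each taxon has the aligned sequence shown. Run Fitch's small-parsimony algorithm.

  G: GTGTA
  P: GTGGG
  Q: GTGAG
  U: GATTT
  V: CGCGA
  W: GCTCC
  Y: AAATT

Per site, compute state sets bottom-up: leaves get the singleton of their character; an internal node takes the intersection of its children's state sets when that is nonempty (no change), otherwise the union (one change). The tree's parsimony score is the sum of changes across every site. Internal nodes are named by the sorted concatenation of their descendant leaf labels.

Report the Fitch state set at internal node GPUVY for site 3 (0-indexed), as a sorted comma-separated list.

T

[col 0] PV: children P:{G}, V:{C} ∪→ {C,G}; cost 1
[col 0] GPV: children G:{G}, PV:{C,G} ∩→ {G}; cost 0
[col 0] UY: children U:{G}, Y:{A} ∪→ {A,G}; cost 1
[col 0] GPUVY: children GPV:{G}, UY:{A,G} ∩→ {G}; cost 0
[col 0] QW: children Q:{G}, W:{G} ∩→ {G}; cost 0
[col 0] GPQUVWY: children GPUVY:{G}, QW:{G} ∩→ {G}; cost 0
[col 1] PV: children P:{T}, V:{G} ∪→ {G,T}; cost 1
[col 1] GPV: children G:{T}, PV:{G,T} ∩→ {T}; cost 0
[col 1] UY: children U:{A}, Y:{A} ∩→ {A}; cost 0
[col 1] GPUVY: children GPV:{T}, UY:{A} ∪→ {A,T}; cost 1
[col 1] QW: children Q:{T}, W:{C} ∪→ {C,T}; cost 1
[col 1] GPQUVWY: children GPUVY:{A,T}, QW:{C,T} ∩→ {T}; cost 0
[col 2] PV: children P:{G}, V:{C} ∪→ {C,G}; cost 1
[col 2] GPV: children G:{G}, PV:{C,G} ∩→ {G}; cost 0
[col 2] UY: children U:{T}, Y:{A} ∪→ {A,T}; cost 1
[col 2] GPUVY: children GPV:{G}, UY:{A,T} ∪→ {A,G,T}; cost 1
[col 2] QW: children Q:{G}, W:{T} ∪→ {G,T}; cost 1
[col 2] GPQUVWY: children GPUVY:{A,G,T}, QW:{G,T} ∩→ {G,T}; cost 0
[col 3] PV: children P:{G}, V:{G} ∩→ {G}; cost 0
[col 3] GPV: children G:{T}, PV:{G} ∪→ {G,T}; cost 1
[col 3] UY: children U:{T}, Y:{T} ∩→ {T}; cost 0
[col 3] GPUVY: children GPV:{G,T}, UY:{T} ∩→ {T}; cost 0
[col 3] QW: children Q:{A}, W:{C} ∪→ {A,C}; cost 1
[col 3] GPQUVWY: children GPUVY:{T}, QW:{A,C} ∪→ {A,C,T}; cost 1
[col 4] PV: children P:{G}, V:{A} ∪→ {A,G}; cost 1
[col 4] GPV: children G:{A}, PV:{A,G} ∩→ {A}; cost 0
[col 4] UY: children U:{T}, Y:{T} ∩→ {T}; cost 0
[col 4] GPUVY: children GPV:{A}, UY:{T} ∪→ {A,T}; cost 1
[col 4] QW: children Q:{G}, W:{C} ∪→ {C,G}; cost 1
[col 4] GPQUVWY: children GPUVY:{A,T}, QW:{C,G} ∪→ {A,C,G,T}; cost 1
per-site changes: [2, 3, 4, 3, 4]; total = 16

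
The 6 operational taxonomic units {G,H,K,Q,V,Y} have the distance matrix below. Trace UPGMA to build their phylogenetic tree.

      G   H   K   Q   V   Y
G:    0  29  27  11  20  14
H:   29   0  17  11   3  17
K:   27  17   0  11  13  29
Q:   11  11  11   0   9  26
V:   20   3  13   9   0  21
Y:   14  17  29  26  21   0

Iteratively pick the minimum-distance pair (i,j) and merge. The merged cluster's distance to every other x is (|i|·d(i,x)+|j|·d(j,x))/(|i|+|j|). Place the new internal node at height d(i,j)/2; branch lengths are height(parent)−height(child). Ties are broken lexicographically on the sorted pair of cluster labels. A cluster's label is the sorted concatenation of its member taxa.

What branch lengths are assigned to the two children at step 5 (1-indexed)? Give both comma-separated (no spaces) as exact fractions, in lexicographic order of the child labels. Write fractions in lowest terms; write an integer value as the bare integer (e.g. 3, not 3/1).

17/4,53/12

1. join H+V (d=3) ⇒ HV; edges |H|=3/2, |V|=3/2
  updated: d(G,HV)=49/2, d(HV,K)=15, d(HV,Q)=10, d(HV,Y)=19
2. join HV+Q (d=10) ⇒ HQV; edges |HV|=7/2, |Q|=5
  updated: d(G,HQV)=20, d(HQV,K)=41/3, d(HQV,Y)=64/3
3. join HQV+K (d=41/3) ⇒ HKQV; edges |HQV|=11/6, |K|=41/6
  updated: d(G,HKQV)=87/4, d(HKQV,Y)=93/4
4. join G+Y (d=14) ⇒ GY; edges |G|=7, |Y|=7
  updated: d(GY,HKQV)=45/2
5. join GY+HKQV (d=45/2) ⇒ GHKQVY; edges |GY|=17/4, |HKQV|=53/12
final tree: ((G:7,Y:7):17/4,(((H:3/2,V:3/2):7/2,Q:5):11/6,K:41/6):53/12)
total length: 257/6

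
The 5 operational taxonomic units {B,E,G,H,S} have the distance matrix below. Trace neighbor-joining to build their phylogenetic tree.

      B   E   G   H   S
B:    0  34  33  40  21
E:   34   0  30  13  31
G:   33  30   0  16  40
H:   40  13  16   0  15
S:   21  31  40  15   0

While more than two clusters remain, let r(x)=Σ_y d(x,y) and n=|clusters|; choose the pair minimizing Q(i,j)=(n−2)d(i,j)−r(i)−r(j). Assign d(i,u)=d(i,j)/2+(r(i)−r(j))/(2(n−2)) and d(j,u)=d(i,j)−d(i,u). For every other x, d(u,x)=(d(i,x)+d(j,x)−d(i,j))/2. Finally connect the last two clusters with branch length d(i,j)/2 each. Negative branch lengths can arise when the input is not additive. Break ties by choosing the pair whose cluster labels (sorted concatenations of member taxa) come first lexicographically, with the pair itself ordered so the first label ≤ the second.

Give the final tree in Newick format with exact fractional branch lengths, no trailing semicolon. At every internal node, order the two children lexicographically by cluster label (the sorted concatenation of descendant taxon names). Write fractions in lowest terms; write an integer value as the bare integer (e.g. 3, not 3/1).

step 1: merge (B,S) at d=21, Q=-172; branch lengths B→14, S→7; new cluster BS
  updated: d(BS,E)=22, d(BS,G)=26, d(BS,H)=17
step 2: merge (BS,E) at d=22, Q=-86; branch lengths BS→11, E→11; new cluster BES
  updated: d(BES,G)=17, d(BES,H)=4
step 3: merge (BES,G) at d=17, Q=-37; branch lengths BES→5/2, G→29/2; new cluster BEGS
  updated: d(BEGS,H)=3/2
step 4: merge (BEGS,H) at d=3/2; branch lengths BEGS→3/4, H→3/4; new cluster BEGHS
final tree: ((((B:14,S:7):11,E:11):5/2,G:29/2):3/4,H:3/4)
total length: 123/2

((((B:14,S:7):11,E:11):5/2,G:29/2):3/4,H:3/4)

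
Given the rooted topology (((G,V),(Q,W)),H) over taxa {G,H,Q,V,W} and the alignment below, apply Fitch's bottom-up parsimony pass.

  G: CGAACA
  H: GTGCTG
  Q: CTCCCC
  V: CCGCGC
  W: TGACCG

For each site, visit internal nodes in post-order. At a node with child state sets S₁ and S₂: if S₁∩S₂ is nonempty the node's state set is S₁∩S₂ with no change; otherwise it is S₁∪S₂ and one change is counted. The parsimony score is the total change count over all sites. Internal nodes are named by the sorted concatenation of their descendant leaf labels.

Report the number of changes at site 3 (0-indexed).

1

GV@0: {C} ∩ {C} = {C} (intersection, +0)
QW@0: {C} ∪ {T} = {C,T} (union, +1)
GQVW@0: {C} ∩ {C,T} = {C} (intersection, +0)
GHQVW@0: {C} ∪ {G} = {C,G} (union, +1)
GV@1: {G} ∪ {C} = {C,G} (union, +1)
QW@1: {T} ∪ {G} = {G,T} (union, +1)
GQVW@1: {C,G} ∩ {G,T} = {G} (intersection, +0)
GHQVW@1: {G} ∪ {T} = {G,T} (union, +1)
GV@2: {A} ∪ {G} = {A,G} (union, +1)
QW@2: {C} ∪ {A} = {A,C} (union, +1)
GQVW@2: {A,G} ∩ {A,C} = {A} (intersection, +0)
GHQVW@2: {A} ∪ {G} = {A,G} (union, +1)
GV@3: {A} ∪ {C} = {A,C} (union, +1)
QW@3: {C} ∩ {C} = {C} (intersection, +0)
GQVW@3: {A,C} ∩ {C} = {C} (intersection, +0)
GHQVW@3: {C} ∩ {C} = {C} (intersection, +0)
GV@4: {C} ∪ {G} = {C,G} (union, +1)
QW@4: {C} ∩ {C} = {C} (intersection, +0)
GQVW@4: {C,G} ∩ {C} = {C} (intersection, +0)
GHQVW@4: {C} ∪ {T} = {C,T} (union, +1)
GV@5: {A} ∪ {C} = {A,C} (union, +1)
QW@5: {C} ∪ {G} = {C,G} (union, +1)
GQVW@5: {A,C} ∩ {C,G} = {C} (intersection, +0)
GHQVW@5: {C} ∪ {G} = {C,G} (union, +1)
per-site changes: [2, 3, 3, 1, 2, 3]; total = 14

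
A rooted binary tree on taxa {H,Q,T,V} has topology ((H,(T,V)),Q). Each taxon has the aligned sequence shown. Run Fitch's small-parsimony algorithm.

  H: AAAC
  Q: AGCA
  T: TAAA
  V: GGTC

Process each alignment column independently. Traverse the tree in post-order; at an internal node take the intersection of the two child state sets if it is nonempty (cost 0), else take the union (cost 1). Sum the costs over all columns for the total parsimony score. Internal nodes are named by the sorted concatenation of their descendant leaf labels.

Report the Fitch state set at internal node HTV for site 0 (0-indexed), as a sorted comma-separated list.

A,G,T

site 0, node TV: T={T} ∪ V={G} → {G,T} (+1)
site 0, node HTV: H={A} ∪ TV={G,T} → {A,G,T} (+1)
site 0, node HQTV: HTV={A,G,T} ∩ Q={A} → {A} (+0)
site 1, node TV: T={A} ∪ V={G} → {A,G} (+1)
site 1, node HTV: H={A} ∩ TV={A,G} → {A} (+0)
site 1, node HQTV: HTV={A} ∪ Q={G} → {A,G} (+1)
site 2, node TV: T={A} ∪ V={T} → {A,T} (+1)
site 2, node HTV: H={A} ∩ TV={A,T} → {A} (+0)
site 2, node HQTV: HTV={A} ∪ Q={C} → {A,C} (+1)
site 3, node TV: T={A} ∪ V={C} → {A,C} (+1)
site 3, node HTV: H={C} ∩ TV={A,C} → {C} (+0)
site 3, node HQTV: HTV={C} ∪ Q={A} → {A,C} (+1)
per-site changes: [2, 2, 2, 2]; total = 8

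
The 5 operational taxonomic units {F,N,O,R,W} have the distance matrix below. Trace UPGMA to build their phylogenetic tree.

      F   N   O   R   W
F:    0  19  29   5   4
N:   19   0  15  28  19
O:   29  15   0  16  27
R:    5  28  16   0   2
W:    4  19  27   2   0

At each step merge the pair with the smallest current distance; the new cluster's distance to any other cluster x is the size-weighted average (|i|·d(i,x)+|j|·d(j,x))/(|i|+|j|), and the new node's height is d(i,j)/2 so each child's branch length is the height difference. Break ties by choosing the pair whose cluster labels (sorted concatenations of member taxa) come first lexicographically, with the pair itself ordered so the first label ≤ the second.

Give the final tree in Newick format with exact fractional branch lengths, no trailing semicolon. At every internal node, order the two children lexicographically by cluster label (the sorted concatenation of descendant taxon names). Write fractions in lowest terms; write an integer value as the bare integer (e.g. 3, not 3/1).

((F:9/4,(R:1,W:1):5/4):37/4,(N:15/2,O:15/2):4)

iteration 1: select R,W (d=2); attach at lengths (1, 1); label the merged cluster RW
  updated: d(F,RW)=9/2, d(N,RW)=47/2, d(O,RW)=43/2
iteration 2: select F,RW (d=9/2); attach at lengths (9/4, 5/4); label the merged cluster FRW
  updated: d(FRW,N)=22, d(FRW,O)=24
iteration 3: select N,O (d=15); attach at lengths (15/2, 15/2); label the merged cluster NO
  updated: d(FRW,NO)=23
iteration 4: select FRW,NO (d=23); attach at lengths (37/4, 4); label the merged cluster FNORW
final tree: ((F:9/4,(R:1,W:1):5/4):37/4,(N:15/2,O:15/2):4)
total length: 135/4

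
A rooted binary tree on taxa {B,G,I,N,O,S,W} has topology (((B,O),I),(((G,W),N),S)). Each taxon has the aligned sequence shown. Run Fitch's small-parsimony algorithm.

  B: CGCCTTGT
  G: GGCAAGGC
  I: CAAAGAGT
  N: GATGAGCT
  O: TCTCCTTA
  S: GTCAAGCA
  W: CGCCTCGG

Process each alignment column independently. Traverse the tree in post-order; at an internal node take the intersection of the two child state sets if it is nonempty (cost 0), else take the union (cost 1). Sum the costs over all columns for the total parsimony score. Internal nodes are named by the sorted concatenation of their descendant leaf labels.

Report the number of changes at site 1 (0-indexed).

4

site 0, node BO: B={C} ∪ O={T} → {C,T} (+1)
site 0, node BIO: BO={C,T} ∩ I={C} → {C} (+0)
site 0, node GW: G={G} ∪ W={C} → {C,G} (+1)
site 0, node GNW: GW={C,G} ∩ N={G} → {G} (+0)
site 0, node GNSW: GNW={G} ∩ S={G} → {G} (+0)
site 0, node BGINOSW: BIO={C} ∪ GNSW={G} → {C,G} (+1)
site 1, node BO: B={G} ∪ O={C} → {C,G} (+1)
site 1, node BIO: BO={C,G} ∪ I={A} → {A,C,G} (+1)
site 1, node GW: G={G} ∩ W={G} → {G} (+0)
site 1, node GNW: GW={G} ∪ N={A} → {A,G} (+1)
site 1, node GNSW: GNW={A,G} ∪ S={T} → {A,G,T} (+1)
site 1, node BGINOSW: BIO={A,C,G} ∩ GNSW={A,G,T} → {A,G} (+0)
site 2, node BO: B={C} ∪ O={T} → {C,T} (+1)
site 2, node BIO: BO={C,T} ∪ I={A} → {A,C,T} (+1)
site 2, node GW: G={C} ∩ W={C} → {C} (+0)
site 2, node GNW: GW={C} ∪ N={T} → {C,T} (+1)
site 2, node GNSW: GNW={C,T} ∩ S={C} → {C} (+0)
site 2, node BGINOSW: BIO={A,C,T} ∩ GNSW={C} → {C} (+0)
site 3, node BO: B={C} ∩ O={C} → {C} (+0)
site 3, node BIO: BO={C} ∪ I={A} → {A,C} (+1)
site 3, node GW: G={A} ∪ W={C} → {A,C} (+1)
site 3, node GNW: GW={A,C} ∪ N={G} → {A,C,G} (+1)
site 3, node GNSW: GNW={A,C,G} ∩ S={A} → {A} (+0)
site 3, node BGINOSW: BIO={A,C} ∩ GNSW={A} → {A} (+0)
site 4, node BO: B={T} ∪ O={C} → {C,T} (+1)
site 4, node BIO: BO={C,T} ∪ I={G} → {C,G,T} (+1)
site 4, node GW: G={A} ∪ W={T} → {A,T} (+1)
site 4, node GNW: GW={A,T} ∩ N={A} → {A} (+0)
site 4, node GNSW: GNW={A} ∩ S={A} → {A} (+0)
site 4, node BGINOSW: BIO={C,G,T} ∪ GNSW={A} → {A,C,G,T} (+1)
site 5, node BO: B={T} ∩ O={T} → {T} (+0)
site 5, node BIO: BO={T} ∪ I={A} → {A,T} (+1)
site 5, node GW: G={G} ∪ W={C} → {C,G} (+1)
site 5, node GNW: GW={C,G} ∩ N={G} → {G} (+0)
site 5, node GNSW: GNW={G} ∩ S={G} → {G} (+0)
site 5, node BGINOSW: BIO={A,T} ∪ GNSW={G} → {A,G,T} (+1)
site 6, node BO: B={G} ∪ O={T} → {G,T} (+1)
site 6, node BIO: BO={G,T} ∩ I={G} → {G} (+0)
site 6, node GW: G={G} ∩ W={G} → {G} (+0)
site 6, node GNW: GW={G} ∪ N={C} → {C,G} (+1)
site 6, node GNSW: GNW={C,G} ∩ S={C} → {C} (+0)
site 6, node BGINOSW: BIO={G} ∪ GNSW={C} → {C,G} (+1)
site 7, node BO: B={T} ∪ O={A} → {A,T} (+1)
site 7, node BIO: BO={A,T} ∩ I={T} → {T} (+0)
site 7, node GW: G={C} ∪ W={G} → {C,G} (+1)
site 7, node GNW: GW={C,G} ∪ N={T} → {C,G,T} (+1)
site 7, node GNSW: GNW={C,G,T} ∪ S={A} → {A,C,G,T} (+1)
site 7, node BGINOSW: BIO={T} ∩ GNSW={A,C,G,T} → {T} (+0)
per-site changes: [3, 4, 3, 3, 4, 3, 3, 4]; total = 27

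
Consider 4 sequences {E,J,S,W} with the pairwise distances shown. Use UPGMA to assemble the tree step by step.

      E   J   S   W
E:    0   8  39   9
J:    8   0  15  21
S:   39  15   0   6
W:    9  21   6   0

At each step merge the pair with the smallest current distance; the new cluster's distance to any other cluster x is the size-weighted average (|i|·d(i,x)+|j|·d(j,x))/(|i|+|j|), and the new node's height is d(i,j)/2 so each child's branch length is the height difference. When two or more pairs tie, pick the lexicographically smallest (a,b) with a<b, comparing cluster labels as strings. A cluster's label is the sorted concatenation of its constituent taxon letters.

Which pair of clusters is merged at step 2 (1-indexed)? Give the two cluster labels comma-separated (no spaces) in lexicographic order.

E,J

step 1: merge (S,W) at d=6; branch lengths S→3, W→3; new cluster SW
  updated: d(E,SW)=24, d(J,SW)=18
step 2: merge (E,J) at d=8; branch lengths E→4, J→4; new cluster EJ
  updated: d(EJ,SW)=21
step 3: merge (EJ,SW) at d=21; branch lengths EJ→13/2, SW→15/2; new cluster EJSW
final tree: ((E:4,J:4):13/2,(S:3,W:3):15/2)
total length: 28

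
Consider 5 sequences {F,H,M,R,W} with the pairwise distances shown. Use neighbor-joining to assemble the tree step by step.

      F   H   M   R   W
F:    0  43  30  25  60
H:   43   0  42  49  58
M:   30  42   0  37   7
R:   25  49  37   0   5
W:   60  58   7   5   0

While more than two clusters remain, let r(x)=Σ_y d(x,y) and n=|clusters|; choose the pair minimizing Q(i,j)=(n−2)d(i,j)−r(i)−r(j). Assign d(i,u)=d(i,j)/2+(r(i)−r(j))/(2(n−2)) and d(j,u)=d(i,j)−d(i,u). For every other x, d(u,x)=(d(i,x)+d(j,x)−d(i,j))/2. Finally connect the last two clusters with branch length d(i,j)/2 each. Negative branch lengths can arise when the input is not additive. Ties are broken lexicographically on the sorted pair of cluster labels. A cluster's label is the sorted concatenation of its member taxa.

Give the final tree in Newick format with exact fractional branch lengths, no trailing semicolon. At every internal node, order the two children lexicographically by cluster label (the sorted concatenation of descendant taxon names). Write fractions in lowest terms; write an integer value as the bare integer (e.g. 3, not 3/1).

(((F:63/4,H:109/4):19/2,M:5):29/4,(R:1/6,W:29/6):29/4)

iteration 1: select R,W (d=5, Q=-231); attach at lengths (1/6, 29/6); label the merged cluster RW
  updated: d(F,RW)=40, d(H,RW)=51, d(M,RW)=39/2
iteration 2: select F,H (d=43, Q=-163); attach at lengths (63/4, 109/4); label the merged cluster FH
  updated: d(FH,M)=29/2, d(FH,RW)=24
iteration 3: select FH,M (d=29/2, Q=-58); attach at lengths (19/2, 5); label the merged cluster FHM
  updated: d(FHM,RW)=29/2
iteration 4: select FHM,RW (d=29/2); attach at lengths (29/4, 29/4); label the merged cluster FHMRW
final tree: (((F:63/4,H:109/4):19/2,M:5):29/4,(R:1/6,W:29/6):29/4)
total length: 77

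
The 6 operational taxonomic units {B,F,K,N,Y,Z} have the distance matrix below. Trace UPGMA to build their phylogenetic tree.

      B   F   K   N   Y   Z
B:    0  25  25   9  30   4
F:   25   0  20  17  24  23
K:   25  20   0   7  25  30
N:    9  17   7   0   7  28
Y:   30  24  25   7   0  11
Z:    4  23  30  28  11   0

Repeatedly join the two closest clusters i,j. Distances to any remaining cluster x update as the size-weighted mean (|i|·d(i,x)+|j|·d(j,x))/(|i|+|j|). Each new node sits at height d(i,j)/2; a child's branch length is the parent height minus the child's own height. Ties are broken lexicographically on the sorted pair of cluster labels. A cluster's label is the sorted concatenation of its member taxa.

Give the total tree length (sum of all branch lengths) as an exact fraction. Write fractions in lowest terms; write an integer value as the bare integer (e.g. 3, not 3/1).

1111/24

iteration 1: select B,Z (d=4); attach at lengths (2, 2); label the merged cluster BZ
  updated: d(BZ,F)=24, d(BZ,K)=55/2, d(BZ,N)=37/2, d(BZ,Y)=41/2
iteration 2: select K,N (d=7); attach at lengths (7/2, 7/2); label the merged cluster KN
  updated: d(BZ,KN)=23, d(F,KN)=37/2, d(KN,Y)=16
iteration 3: select KN,Y (d=16); attach at lengths (9/2, 8); label the merged cluster KNY
  updated: d(BZ,KNY)=133/6, d(F,KNY)=61/3
iteration 4: select F,KNY (d=61/3); attach at lengths (61/6, 13/6); label the merged cluster FKNY
  updated: d(BZ,FKNY)=181/8
iteration 5: select BZ,FKNY (d=181/8); attach at lengths (149/16, 55/48); label the merged cluster BFKNYZ
final tree: ((B:2,Z:2):149/16,(F:61/6,((K:7/2,N:7/2):9/2,Y:8):13/6):55/48)
total length: 1111/24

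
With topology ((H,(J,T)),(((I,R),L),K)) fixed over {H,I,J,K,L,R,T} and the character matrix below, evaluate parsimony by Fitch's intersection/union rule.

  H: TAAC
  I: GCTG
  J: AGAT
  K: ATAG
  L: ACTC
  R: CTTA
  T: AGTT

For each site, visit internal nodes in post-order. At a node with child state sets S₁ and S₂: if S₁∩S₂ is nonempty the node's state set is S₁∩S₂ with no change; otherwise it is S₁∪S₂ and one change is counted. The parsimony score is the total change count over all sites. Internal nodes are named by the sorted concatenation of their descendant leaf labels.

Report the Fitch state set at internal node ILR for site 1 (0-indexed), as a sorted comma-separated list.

C

[col 0] JT: children J:{A}, T:{A} ∩→ {A}; cost 0
[col 0] HJT: children H:{T}, JT:{A} ∪→ {A,T}; cost 1
[col 0] IR: children I:{G}, R:{C} ∪→ {C,G}; cost 1
[col 0] ILR: children IR:{C,G}, L:{A} ∪→ {A,C,G}; cost 1
[col 0] IKLR: children ILR:{A,C,G}, K:{A} ∩→ {A}; cost 0
[col 0] HIJKLRT: children HJT:{A,T}, IKLR:{A} ∩→ {A}; cost 0
[col 1] JT: children J:{G}, T:{G} ∩→ {G}; cost 0
[col 1] HJT: children H:{A}, JT:{G} ∪→ {A,G}; cost 1
[col 1] IR: children I:{C}, R:{T} ∪→ {C,T}; cost 1
[col 1] ILR: children IR:{C,T}, L:{C} ∩→ {C}; cost 0
[col 1] IKLR: children ILR:{C}, K:{T} ∪→ {C,T}; cost 1
[col 1] HIJKLRT: children HJT:{A,G}, IKLR:{C,T} ∪→ {A,C,G,T}; cost 1
[col 2] JT: children J:{A}, T:{T} ∪→ {A,T}; cost 1
[col 2] HJT: children H:{A}, JT:{A,T} ∩→ {A}; cost 0
[col 2] IR: children I:{T}, R:{T} ∩→ {T}; cost 0
[col 2] ILR: children IR:{T}, L:{T} ∩→ {T}; cost 0
[col 2] IKLR: children ILR:{T}, K:{A} ∪→ {A,T}; cost 1
[col 2] HIJKLRT: children HJT:{A}, IKLR:{A,T} ∩→ {A}; cost 0
[col 3] JT: children J:{T}, T:{T} ∩→ {T}; cost 0
[col 3] HJT: children H:{C}, JT:{T} ∪→ {C,T}; cost 1
[col 3] IR: children I:{G}, R:{A} ∪→ {A,G}; cost 1
[col 3] ILR: children IR:{A,G}, L:{C} ∪→ {A,C,G}; cost 1
[col 3] IKLR: children ILR:{A,C,G}, K:{G} ∩→ {G}; cost 0
[col 3] HIJKLRT: children HJT:{C,T}, IKLR:{G} ∪→ {C,G,T}; cost 1
per-site changes: [3, 4, 2, 4]; total = 13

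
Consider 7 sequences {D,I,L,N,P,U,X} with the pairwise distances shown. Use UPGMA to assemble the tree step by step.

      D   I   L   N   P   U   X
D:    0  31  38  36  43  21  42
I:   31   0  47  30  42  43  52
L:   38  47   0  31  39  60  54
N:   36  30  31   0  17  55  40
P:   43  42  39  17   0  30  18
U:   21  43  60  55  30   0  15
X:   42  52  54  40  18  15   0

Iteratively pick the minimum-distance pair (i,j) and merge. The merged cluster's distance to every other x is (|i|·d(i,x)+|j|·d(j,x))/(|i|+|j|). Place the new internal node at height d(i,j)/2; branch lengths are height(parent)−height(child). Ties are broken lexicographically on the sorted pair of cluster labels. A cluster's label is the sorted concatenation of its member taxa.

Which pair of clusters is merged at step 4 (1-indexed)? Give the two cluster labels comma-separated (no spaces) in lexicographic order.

L,NP

1. join U+X (d=15) ⇒ UX; edges |U|=15/2, |X|=15/2
  updated: d(D,UX)=63/2, d(I,UX)=95/2, d(L,UX)=57, d(N,UX)=95/2, d(P,UX)=24
2. join N+P (d=17) ⇒ NP; edges |N|=17/2, |P|=17/2
  updated: d(D,NP)=79/2, d(I,NP)=36, d(L,NP)=35, d(NP,UX)=143/4
3. join D+I (d=31) ⇒ DI; edges |D|=31/2, |I|=31/2
  updated: d(DI,L)=85/2, d(DI,NP)=151/4, d(DI,UX)=79/2
4. join L+NP (d=35) ⇒ LNP; edges |L|=35/2, |NP|=9
  updated: d(DI,LNP)=118/3, d(LNP,UX)=257/6
5. join DI+LNP (d=118/3) ⇒ DILNP; edges |DI|=25/6, |LNP|=13/6
  updated: d(DILNP,UX)=83/2
6. join DILNP+UX (d=83/2) ⇒ DILNPUX; edges |DILNP|=13/12, |UX|=53/4
final tree: (((D:31/2,I:31/2):25/6,(L:35/2,(N:17/2,P:17/2):9):13/6):13/12,(U:15/2,X:15/2):53/4)
total length: 661/6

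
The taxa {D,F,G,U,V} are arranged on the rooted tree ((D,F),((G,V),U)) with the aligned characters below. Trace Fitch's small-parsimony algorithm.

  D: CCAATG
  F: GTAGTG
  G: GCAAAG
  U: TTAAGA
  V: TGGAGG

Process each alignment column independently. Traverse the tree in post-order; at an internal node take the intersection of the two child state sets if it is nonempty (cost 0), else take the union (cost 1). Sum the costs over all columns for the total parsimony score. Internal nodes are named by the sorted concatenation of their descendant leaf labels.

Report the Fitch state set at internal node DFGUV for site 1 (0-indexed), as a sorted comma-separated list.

C,T

DF@0: {C} ∪ {G} = {C,G} (union, +1)
GV@0: {G} ∪ {T} = {G,T} (union, +1)
GUV@0: {G,T} ∩ {T} = {T} (intersection, +0)
DFGUV@0: {C,G} ∪ {T} = {C,G,T} (union, +1)
DF@1: {C} ∪ {T} = {C,T} (union, +1)
GV@1: {C} ∪ {G} = {C,G} (union, +1)
GUV@1: {C,G} ∪ {T} = {C,G,T} (union, +1)
DFGUV@1: {C,T} ∩ {C,G,T} = {C,T} (intersection, +0)
DF@2: {A} ∩ {A} = {A} (intersection, +0)
GV@2: {A} ∪ {G} = {A,G} (union, +1)
GUV@2: {A,G} ∩ {A} = {A} (intersection, +0)
DFGUV@2: {A} ∩ {A} = {A} (intersection, +0)
DF@3: {A} ∪ {G} = {A,G} (union, +1)
GV@3: {A} ∩ {A} = {A} (intersection, +0)
GUV@3: {A} ∩ {A} = {A} (intersection, +0)
DFGUV@3: {A,G} ∩ {A} = {A} (intersection, +0)
DF@4: {T} ∩ {T} = {T} (intersection, +0)
GV@4: {A} ∪ {G} = {A,G} (union, +1)
GUV@4: {A,G} ∩ {G} = {G} (intersection, +0)
DFGUV@4: {T} ∪ {G} = {G,T} (union, +1)
DF@5: {G} ∩ {G} = {G} (intersection, +0)
GV@5: {G} ∩ {G} = {G} (intersection, +0)
GUV@5: {G} ∪ {A} = {A,G} (union, +1)
DFGUV@5: {G} ∩ {A,G} = {G} (intersection, +0)
per-site changes: [3, 3, 1, 1, 2, 1]; total = 11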